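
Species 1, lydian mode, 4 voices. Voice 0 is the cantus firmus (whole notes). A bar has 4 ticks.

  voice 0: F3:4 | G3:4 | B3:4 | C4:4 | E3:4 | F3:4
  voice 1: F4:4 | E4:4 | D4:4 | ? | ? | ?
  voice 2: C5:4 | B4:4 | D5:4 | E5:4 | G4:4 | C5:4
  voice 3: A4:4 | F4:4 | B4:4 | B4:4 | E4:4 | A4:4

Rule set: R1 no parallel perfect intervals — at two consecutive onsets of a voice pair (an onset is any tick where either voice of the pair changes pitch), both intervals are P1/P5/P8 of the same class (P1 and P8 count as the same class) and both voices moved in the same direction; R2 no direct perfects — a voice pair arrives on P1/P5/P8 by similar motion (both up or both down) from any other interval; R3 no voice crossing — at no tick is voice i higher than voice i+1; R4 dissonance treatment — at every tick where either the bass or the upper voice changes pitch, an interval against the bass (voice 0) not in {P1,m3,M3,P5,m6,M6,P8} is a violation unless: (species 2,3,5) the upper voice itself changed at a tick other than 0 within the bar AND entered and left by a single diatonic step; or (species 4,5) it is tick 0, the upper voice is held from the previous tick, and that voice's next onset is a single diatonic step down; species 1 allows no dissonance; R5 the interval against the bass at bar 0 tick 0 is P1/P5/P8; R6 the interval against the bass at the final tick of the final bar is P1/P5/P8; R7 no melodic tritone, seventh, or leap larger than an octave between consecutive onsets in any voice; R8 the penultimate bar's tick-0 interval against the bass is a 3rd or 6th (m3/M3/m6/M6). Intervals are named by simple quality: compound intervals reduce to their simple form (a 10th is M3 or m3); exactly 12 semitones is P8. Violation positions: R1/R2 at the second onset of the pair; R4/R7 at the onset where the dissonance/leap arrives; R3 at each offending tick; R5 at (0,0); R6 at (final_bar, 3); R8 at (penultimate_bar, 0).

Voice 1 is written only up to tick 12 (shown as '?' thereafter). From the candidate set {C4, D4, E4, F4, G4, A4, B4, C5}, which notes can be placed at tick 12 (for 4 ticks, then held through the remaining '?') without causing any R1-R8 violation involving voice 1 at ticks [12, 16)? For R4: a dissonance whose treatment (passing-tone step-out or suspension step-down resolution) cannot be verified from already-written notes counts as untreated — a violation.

C4: legal
D4: violates R4
E4: violates R1
F4: violates R4
G4: violates R2
A4: violates R2
B4: violates R4
C5: violates R2,R7

{C4}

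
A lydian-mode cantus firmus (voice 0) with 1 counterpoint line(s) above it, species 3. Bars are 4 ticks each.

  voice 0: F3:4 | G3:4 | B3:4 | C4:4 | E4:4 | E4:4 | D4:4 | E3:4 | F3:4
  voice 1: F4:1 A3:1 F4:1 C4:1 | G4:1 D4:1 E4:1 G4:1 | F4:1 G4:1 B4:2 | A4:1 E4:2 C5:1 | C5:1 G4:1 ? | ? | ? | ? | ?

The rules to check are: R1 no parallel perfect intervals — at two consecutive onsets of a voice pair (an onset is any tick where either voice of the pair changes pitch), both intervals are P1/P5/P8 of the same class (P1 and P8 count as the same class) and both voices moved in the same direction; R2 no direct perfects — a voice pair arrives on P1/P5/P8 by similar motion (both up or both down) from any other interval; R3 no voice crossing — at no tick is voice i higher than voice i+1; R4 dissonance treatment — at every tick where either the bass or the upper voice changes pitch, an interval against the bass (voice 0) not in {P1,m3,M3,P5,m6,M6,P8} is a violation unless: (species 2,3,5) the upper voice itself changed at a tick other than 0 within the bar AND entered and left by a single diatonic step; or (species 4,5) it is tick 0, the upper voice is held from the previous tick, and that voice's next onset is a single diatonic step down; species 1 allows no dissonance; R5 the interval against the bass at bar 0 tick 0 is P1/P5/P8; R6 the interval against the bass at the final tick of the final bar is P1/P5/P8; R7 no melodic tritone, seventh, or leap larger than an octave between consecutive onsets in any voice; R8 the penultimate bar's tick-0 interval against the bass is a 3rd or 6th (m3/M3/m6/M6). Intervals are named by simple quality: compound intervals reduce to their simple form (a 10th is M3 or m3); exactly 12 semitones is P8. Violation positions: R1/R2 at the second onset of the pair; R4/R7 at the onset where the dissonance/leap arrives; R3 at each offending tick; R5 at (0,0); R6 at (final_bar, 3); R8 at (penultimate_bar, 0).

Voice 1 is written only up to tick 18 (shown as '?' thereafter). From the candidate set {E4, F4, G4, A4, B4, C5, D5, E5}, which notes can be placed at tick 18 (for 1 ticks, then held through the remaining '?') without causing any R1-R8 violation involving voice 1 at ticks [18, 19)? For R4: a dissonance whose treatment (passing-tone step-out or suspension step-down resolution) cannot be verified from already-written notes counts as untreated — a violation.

{B4, C5, E4, E5, G4}

E4: legal
F4: violates R4
G4: legal
A4: violates R4
B4: legal
C5: legal
D5: violates R4
E5: legal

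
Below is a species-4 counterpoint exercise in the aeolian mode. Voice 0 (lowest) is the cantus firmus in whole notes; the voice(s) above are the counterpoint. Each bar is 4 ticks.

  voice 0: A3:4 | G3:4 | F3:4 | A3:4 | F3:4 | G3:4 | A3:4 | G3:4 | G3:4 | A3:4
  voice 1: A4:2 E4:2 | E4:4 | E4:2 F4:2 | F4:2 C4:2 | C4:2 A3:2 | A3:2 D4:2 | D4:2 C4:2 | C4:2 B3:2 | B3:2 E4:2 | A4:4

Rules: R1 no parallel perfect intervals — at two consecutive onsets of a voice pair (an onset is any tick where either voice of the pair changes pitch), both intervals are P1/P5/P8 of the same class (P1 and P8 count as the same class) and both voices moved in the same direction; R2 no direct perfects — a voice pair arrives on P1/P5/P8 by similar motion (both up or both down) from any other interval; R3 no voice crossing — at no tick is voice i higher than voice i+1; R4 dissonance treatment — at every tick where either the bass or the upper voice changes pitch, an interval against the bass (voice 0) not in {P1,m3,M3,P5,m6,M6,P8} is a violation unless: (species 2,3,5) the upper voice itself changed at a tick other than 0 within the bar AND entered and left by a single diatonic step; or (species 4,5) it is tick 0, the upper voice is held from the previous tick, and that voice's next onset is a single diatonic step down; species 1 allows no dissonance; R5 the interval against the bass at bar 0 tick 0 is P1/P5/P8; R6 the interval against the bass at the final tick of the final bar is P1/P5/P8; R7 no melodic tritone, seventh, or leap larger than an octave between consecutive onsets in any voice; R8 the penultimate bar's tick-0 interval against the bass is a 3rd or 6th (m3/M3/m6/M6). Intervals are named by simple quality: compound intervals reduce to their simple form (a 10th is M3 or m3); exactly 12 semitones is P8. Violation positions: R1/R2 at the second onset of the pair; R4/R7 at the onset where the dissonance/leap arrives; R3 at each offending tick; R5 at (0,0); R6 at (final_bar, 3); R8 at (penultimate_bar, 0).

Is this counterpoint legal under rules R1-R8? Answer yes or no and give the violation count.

No (3 violations)

bar 0: v0=A3 v1=A4 (P8)
bar 1: v0=G3 v1=E4 (M6)
bar 2: v0=F3 v1=E4 (M7)
bar 3: v0=A3 v1=F4 (m6)
bar 4: v0=F3 v1=C4 (P5)
bar 5: v0=G3 v1=A3 (M2)
bar 6: v0=A3 v1=D4 (P4)
bar 7: v0=G3 v1=C4 (P4)
bar 8: v0=G3 v1=B3 (M3)
bar 9: v0=A3 v1=A4 (P8)
  R4 @ bar2.0: F3/E4 M7 untreated
  R4 @ bar5.0: G3/A3 M2 untreated
  R2 @ bar9.0: G3/E4 M6 -> A3/A4 P8 similar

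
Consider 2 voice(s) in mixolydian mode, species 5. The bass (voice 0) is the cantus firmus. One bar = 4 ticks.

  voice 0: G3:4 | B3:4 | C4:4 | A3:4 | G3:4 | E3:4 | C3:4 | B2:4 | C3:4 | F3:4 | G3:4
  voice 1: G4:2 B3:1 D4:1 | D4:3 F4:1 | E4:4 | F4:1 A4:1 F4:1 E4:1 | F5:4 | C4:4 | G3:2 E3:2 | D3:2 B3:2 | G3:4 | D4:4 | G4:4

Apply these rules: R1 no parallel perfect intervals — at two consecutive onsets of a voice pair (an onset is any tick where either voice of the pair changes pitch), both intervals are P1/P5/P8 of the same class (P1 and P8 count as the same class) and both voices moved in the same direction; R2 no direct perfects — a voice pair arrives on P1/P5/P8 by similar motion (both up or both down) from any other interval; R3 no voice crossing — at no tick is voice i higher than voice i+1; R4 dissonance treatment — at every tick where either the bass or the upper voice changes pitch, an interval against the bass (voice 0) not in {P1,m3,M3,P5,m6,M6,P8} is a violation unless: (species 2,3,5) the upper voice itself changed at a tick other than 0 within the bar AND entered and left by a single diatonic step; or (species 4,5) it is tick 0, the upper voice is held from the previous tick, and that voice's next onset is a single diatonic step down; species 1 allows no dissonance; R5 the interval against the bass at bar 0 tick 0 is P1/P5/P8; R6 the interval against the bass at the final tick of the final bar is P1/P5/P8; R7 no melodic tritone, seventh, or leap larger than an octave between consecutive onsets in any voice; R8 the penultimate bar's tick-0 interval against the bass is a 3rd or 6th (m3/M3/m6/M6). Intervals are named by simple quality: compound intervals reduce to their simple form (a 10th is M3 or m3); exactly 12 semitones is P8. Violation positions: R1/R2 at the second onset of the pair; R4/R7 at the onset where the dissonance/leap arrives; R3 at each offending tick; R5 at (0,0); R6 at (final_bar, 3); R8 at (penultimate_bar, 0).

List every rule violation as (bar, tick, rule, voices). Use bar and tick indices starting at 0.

bar 0: v0=G3 v1=G4 downbeat P8
bar 1: v0=B3 v1=D4 downbeat m3
bar 2: v0=C4 v1=E4 downbeat M3
bar 3: v0=A3 v1=F4 downbeat m6
bar 4: v0=G3 v1=F5 downbeat m7
bar 5: v0=E3 v1=C4 downbeat m6
bar 6: v0=C3 v1=G3 downbeat P5
bar 7: v0=B2 v1=D3 downbeat m3
bar 8: v0=C3 v1=G3 downbeat P5
bar 9: v0=F3 v1=D4 downbeat M6
bar 10: v0=G3 v1=G4 downbeat P8
  -> R4 @ bar 1 tick 3 v(0, 1): B3/F4 TT untreated
  -> R4 @ bar 4 tick 0 v(0, 1): G3/F5 m7 untreated
  -> R7 @ bar 4 tick 0 v(1,): E4->F5 leap 13st
  -> R7 @ bar 5 tick 0 v(1,): F5->C4 leap 17st
  -> R2 @ bar 6 tick 0 v(0, 1): E3/C4 m6 -> C3/G3 P5 similar
  -> R2 @ bar 10 tick 0 v(0, 1): F3/D4 M6 -> G3/G4 P8 similar

(1, 3, R4, (0, 1))
(4, 0, R4, (0, 1))
(4, 0, R7, (1,))
(5, 0, R7, (1,))
(6, 0, R2, (0, 1))
(10, 0, R2, (0, 1))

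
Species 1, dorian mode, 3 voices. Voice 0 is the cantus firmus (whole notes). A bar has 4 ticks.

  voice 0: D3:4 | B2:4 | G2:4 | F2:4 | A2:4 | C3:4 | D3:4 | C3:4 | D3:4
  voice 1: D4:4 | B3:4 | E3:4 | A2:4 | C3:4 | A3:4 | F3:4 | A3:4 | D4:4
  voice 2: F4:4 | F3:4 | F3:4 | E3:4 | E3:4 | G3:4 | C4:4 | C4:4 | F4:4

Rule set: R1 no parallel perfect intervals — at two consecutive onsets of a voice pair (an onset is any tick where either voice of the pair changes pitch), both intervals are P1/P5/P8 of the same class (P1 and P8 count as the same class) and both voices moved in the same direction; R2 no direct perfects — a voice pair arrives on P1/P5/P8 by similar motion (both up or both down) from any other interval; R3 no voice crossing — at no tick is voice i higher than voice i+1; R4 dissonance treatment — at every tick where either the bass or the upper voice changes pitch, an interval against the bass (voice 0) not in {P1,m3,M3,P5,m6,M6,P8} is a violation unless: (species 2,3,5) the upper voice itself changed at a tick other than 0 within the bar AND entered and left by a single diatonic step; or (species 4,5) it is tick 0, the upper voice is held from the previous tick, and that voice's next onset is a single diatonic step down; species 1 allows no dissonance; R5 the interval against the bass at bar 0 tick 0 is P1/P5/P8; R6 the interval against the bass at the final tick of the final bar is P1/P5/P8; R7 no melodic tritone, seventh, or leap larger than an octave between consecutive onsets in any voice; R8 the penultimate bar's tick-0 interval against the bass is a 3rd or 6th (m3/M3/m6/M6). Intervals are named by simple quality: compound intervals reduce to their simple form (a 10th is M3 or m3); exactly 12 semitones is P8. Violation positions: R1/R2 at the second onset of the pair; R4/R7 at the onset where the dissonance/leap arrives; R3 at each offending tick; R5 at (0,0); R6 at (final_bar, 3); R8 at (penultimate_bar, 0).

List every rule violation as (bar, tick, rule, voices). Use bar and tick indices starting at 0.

bar 0: v0=D3 v1=D4 v2=F4 downbeat m3
bar 1: v0=B2 v1=B3 v2=F3 downbeat TT
bar 2: v0=G2 v1=E3 v2=F3 downbeat m7
bar 3: v0=F2 v1=A2 v2=E3 downbeat M7
bar 4: v0=A2 v1=C3 v2=E3 downbeat P5
bar 5: v0=C3 v1=A3 v2=G3 downbeat P5
bar 6: v0=D3 v1=F3 v2=C4 downbeat m7
bar 7: v0=C3 v1=A3 v2=C4 downbeat P8
bar 8: v0=D3 v1=D4 v2=F4 downbeat m3
  -> R5 @ bar 0 tick 0 v(0, 2): opens on m3
  -> R1 @ bar 1 tick 0 v(0, 1): D3/D4 P8 -> B2/B3 P8 similar
  -> R3 @ bar 1 tick 0 v(1, 2): B3 above F3
  -> R4 @ bar 1 tick 0 v(0, 2): B2/F3 TT untreated
  -> R3 @ bar 1 tick 1 v(1, 2): B3 above F3
  -> R3 @ bar 1 tick 2 v(1, 2): B3 above F3
  -> R3 @ bar 1 tick 3 v(1, 2): B3 above F3
  -> R4 @ bar 2 tick 0 v(0, 2): G2/F3 m7 untreated
  -> R2 @ bar 3 tick 0 v(1, 2): E3/F3 m2 -> A2/E3 P5 similar
  -> R4 @ bar 3 tick 0 v(0, 2): F2/E3 M7 untreated
  -> R1 @ bar 5 tick 0 v(0, 2): A2/E3 P5 -> C3/G3 P5 similar
  -> R3 @ bar 5 tick 0 v(1, 2): A3 above G3
  -> R3 @ bar 5 tick 1 v(1, 2): A3 above G3
  -> R3 @ bar 5 tick 2 v(1, 2): A3 above G3
  -> R3 @ bar 5 tick 3 v(1, 2): A3 above G3
  -> R4 @ bar 6 tick 0 v(0, 2): D3/C4 m7 untreated
  -> R8 @ bar 7 tick 0 v(0, 2): penult P8 not 3rd/6th
  -> R2 @ bar 8 tick 0 v(0, 1): C3/A3 M6 -> D3/D4 P8 similar
  -> R6 @ bar 8 tick 3 v(0, 2): closes on m3

(0, 0, R5, (0, 2))
(1, 0, R1, (0, 1))
(1, 0, R3, (1, 2))
(1, 0, R4, (0, 2))
(1, 1, R3, (1, 2))
(1, 2, R3, (1, 2))
(1, 3, R3, (1, 2))
(2, 0, R4, (0, 2))
(3, 0, R2, (1, 2))
(3, 0, R4, (0, 2))
(5, 0, R1, (0, 2))
(5, 0, R3, (1, 2))
(5, 1, R3, (1, 2))
(5, 2, R3, (1, 2))
(5, 3, R3, (1, 2))
(6, 0, R4, (0, 2))
(7, 0, R8, (0, 2))
(8, 0, R2, (0, 1))
(8, 3, R6, (0, 2))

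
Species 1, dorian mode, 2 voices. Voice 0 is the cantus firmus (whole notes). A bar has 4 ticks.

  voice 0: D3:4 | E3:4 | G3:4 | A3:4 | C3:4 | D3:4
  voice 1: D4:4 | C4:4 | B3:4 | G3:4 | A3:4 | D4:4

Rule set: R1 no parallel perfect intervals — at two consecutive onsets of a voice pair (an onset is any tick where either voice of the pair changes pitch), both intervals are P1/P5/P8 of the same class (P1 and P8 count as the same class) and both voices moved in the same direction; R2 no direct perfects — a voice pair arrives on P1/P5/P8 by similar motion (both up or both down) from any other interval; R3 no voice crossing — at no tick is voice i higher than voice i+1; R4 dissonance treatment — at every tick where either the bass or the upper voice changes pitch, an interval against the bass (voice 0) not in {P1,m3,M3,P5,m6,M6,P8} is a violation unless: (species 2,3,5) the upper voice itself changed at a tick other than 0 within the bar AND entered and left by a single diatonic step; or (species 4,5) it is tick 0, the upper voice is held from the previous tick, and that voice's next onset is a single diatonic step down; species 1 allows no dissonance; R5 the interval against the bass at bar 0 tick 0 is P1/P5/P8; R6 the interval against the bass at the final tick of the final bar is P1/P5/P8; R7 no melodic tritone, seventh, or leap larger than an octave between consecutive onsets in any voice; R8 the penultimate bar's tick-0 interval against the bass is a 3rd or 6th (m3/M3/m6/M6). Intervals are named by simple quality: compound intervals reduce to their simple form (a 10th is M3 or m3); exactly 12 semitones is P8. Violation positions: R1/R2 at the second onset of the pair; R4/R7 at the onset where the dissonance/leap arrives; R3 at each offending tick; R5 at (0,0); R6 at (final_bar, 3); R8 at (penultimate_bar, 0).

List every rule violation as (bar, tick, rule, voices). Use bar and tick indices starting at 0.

(3, 0, R3, (0, 1))
(3, 0, R4, (0, 1))
(3, 1, R3, (0, 1))
(3, 2, R3, (0, 1))
(3, 3, R3, (0, 1))
(5, 0, R2, (0, 1))

bar 0: v0=D3 v1=D4 downbeat P8
bar 1: v0=E3 v1=C4 downbeat m6
bar 2: v0=G3 v1=B3 downbeat M3
bar 3: v0=A3 v1=G3 downbeat M2
bar 4: v0=C3 v1=A3 downbeat M6
bar 5: v0=D3 v1=D4 downbeat P8
  -> R3 @ bar 3 tick 0 v(0, 1): A3 above G3
  -> R4 @ bar 3 tick 0 v(0, 1): A3/G3 M2 untreated
  -> R3 @ bar 3 tick 1 v(0, 1): A3 above G3
  -> R3 @ bar 3 tick 2 v(0, 1): A3 above G3
  -> R3 @ bar 3 tick 3 v(0, 1): A3 above G3
  -> R2 @ bar 5 tick 0 v(0, 1): C3/A3 M6 -> D3/D4 P8 similar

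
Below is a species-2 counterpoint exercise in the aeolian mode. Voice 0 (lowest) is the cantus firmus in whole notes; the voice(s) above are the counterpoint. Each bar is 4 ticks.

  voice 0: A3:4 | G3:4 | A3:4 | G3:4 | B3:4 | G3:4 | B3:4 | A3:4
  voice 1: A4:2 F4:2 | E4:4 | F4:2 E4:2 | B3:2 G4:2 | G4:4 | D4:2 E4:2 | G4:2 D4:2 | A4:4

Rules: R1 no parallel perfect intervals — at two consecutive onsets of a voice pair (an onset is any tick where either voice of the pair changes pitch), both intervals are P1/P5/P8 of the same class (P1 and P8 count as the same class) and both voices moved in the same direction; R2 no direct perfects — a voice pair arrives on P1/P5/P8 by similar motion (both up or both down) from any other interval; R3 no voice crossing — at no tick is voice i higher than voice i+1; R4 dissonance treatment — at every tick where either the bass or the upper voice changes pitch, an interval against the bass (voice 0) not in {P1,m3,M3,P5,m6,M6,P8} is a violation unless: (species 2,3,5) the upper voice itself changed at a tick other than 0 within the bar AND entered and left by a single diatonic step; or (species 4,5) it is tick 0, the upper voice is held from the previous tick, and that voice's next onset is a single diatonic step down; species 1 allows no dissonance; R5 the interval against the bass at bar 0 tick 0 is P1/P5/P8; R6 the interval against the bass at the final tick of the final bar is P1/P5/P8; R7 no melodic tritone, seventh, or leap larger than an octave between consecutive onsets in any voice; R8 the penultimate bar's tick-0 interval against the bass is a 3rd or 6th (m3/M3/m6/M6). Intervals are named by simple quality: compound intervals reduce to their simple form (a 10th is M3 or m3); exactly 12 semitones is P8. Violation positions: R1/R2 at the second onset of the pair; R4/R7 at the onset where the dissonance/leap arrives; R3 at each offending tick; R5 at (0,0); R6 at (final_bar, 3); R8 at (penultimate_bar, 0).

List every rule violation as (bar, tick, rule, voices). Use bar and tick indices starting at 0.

bar 0: v0=A3 v1=A4 downbeat P8
bar 1: v0=G3 v1=E4 downbeat M6
bar 2: v0=A3 v1=F4 downbeat m6
bar 3: v0=G3 v1=B3 downbeat M3
bar 4: v0=B3 v1=G4 downbeat m6
bar 5: v0=G3 v1=D4 downbeat P5
bar 6: v0=B3 v1=G4 downbeat m6
bar 7: v0=A3 v1=A4 downbeat P8
  -> R2 @ bar 5 tick 0 v(0, 1): B3/G4 m6 -> G3/D4 P5 similar

(5, 0, R2, (0, 1))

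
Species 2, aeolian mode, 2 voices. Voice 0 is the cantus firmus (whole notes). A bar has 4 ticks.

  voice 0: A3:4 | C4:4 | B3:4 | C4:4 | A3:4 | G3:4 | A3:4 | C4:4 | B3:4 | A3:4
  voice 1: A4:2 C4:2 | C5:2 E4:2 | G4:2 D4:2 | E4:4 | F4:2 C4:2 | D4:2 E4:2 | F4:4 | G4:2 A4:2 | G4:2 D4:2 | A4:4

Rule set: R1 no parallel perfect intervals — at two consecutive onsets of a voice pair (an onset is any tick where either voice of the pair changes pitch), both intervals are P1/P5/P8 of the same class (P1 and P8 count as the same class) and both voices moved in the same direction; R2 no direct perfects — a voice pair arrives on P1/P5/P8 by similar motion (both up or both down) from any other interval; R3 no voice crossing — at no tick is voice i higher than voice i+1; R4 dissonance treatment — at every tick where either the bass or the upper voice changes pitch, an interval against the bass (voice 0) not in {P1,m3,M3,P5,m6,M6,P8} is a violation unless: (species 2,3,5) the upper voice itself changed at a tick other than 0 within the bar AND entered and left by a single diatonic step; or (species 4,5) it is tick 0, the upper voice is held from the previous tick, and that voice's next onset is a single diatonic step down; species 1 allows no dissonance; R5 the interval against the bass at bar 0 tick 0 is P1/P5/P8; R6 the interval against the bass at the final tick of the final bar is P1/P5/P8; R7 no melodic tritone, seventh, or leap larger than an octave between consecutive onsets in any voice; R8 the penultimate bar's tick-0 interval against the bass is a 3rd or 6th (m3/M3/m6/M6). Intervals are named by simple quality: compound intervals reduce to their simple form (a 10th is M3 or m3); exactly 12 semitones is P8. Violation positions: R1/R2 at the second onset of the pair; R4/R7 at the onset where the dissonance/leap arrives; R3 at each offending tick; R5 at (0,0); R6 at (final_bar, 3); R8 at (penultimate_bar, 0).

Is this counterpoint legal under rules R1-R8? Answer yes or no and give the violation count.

No (2 violations)

bar 0: v0=A3 v1=A4 (P8)
bar 1: v0=C4 v1=C5 (P8)
bar 2: v0=B3 v1=G4 (m6)
bar 3: v0=C4 v1=E4 (M3)
bar 4: v0=A3 v1=F4 (m6)
bar 5: v0=G3 v1=D4 (P5)
bar 6: v0=A3 v1=F4 (m6)
bar 7: v0=C4 v1=G4 (P5)
bar 8: v0=B3 v1=G4 (m6)
bar 9: v0=A3 v1=A4 (P8)
  R2 @ bar1.0: A3/C4 m3 -> C4/C5 P8 similar
  R2 @ bar7.0: A3/F4 m6 -> C4/G4 P5 similar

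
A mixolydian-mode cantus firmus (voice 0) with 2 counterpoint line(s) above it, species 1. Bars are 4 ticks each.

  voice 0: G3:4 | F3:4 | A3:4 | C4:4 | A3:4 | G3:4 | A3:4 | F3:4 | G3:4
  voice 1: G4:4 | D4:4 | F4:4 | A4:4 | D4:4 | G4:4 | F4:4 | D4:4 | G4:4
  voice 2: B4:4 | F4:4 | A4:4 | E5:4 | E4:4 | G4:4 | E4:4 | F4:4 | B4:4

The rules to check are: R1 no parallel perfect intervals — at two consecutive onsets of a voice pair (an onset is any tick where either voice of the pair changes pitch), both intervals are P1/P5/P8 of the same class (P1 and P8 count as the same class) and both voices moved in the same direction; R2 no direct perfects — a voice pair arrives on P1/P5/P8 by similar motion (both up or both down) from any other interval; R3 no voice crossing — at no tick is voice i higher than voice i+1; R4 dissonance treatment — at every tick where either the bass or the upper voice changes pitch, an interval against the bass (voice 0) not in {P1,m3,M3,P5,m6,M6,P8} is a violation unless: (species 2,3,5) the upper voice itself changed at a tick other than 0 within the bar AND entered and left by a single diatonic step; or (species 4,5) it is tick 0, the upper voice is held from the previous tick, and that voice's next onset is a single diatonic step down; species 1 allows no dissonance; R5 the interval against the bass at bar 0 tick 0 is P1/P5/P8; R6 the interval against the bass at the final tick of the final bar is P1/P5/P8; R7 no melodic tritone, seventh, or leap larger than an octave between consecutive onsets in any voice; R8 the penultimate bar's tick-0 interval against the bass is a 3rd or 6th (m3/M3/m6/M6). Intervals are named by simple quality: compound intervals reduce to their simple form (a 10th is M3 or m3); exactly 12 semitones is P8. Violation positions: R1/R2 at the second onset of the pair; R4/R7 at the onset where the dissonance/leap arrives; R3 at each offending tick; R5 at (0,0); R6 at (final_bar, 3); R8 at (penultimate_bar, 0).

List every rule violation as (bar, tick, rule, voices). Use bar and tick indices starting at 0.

(0, 0, R5, (0, 2))
(1, 0, R2, (0, 2))
(1, 0, R7, (2,))
(2, 0, R1, (0, 2))
(3, 0, R2, (1, 2))
(4, 0, R2, (0, 2))
(4, 0, R4, (0, 1))
(5, 0, R2, (1, 2))
(6, 0, R3, (1, 2))
(6, 1, R3, (1, 2))
(6, 2, R3, (1, 2))
(6, 3, R3, (1, 2))
(7, 0, R8, (0, 2))
(8, 0, R2, (0, 1))
(8, 0, R7, (2,))
(8, 3, R6, (0, 2))

bar 0: v0=G3 v1=G4 v2=B4 downbeat M3
bar 1: v0=F3 v1=D4 v2=F4 downbeat P8
bar 2: v0=A3 v1=F4 v2=A4 downbeat P8
bar 3: v0=C4 v1=A4 v2=E5 downbeat M3
bar 4: v0=A3 v1=D4 v2=E4 downbeat P5
bar 5: v0=G3 v1=G4 v2=G4 downbeat P8
bar 6: v0=A3 v1=F4 v2=E4 downbeat P5
bar 7: v0=F3 v1=D4 v2=F4 downbeat P8
bar 8: v0=G3 v1=G4 v2=B4 downbeat M3
  -> R5 @ bar 0 tick 0 v(0, 2): opens on M3
  -> R2 @ bar 1 tick 0 v(0, 2): G3/B4 M3 -> F3/F4 P8 similar
  -> R7 @ bar 1 tick 0 v(2,): B4->F4 leap 6st
  -> R1 @ bar 2 tick 0 v(0, 2): F3/F4 P8 -> A3/A4 P8 similar
  -> R2 @ bar 3 tick 0 v(1, 2): F4/A4 M3 -> A4/E5 P5 similar
  -> R2 @ bar 4 tick 0 v(0, 2): C4/E5 M3 -> A3/E4 P5 similar
  -> R4 @ bar 4 tick 0 v(0, 1): A3/D4 P4 untreated
  -> R2 @ bar 5 tick 0 v(1, 2): D4/E4 M2 -> G4/G4 P1 similar
  -> R3 @ bar 6 tick 0 v(1, 2): F4 above E4
  -> R3 @ bar 6 tick 1 v(1, 2): F4 above E4
  -> R3 @ bar 6 tick 2 v(1, 2): F4 above E4
  -> R3 @ bar 6 tick 3 v(1, 2): F4 above E4
  -> R8 @ bar 7 tick 0 v(0, 2): penult P8 not 3rd/6th
  -> R2 @ bar 8 tick 0 v(0, 1): F3/D4 M6 -> G3/G4 P8 similar
  -> R7 @ bar 8 tick 0 v(2,): F4->B4 leap 6st
  -> R6 @ bar 8 tick 3 v(0, 2): closes on M3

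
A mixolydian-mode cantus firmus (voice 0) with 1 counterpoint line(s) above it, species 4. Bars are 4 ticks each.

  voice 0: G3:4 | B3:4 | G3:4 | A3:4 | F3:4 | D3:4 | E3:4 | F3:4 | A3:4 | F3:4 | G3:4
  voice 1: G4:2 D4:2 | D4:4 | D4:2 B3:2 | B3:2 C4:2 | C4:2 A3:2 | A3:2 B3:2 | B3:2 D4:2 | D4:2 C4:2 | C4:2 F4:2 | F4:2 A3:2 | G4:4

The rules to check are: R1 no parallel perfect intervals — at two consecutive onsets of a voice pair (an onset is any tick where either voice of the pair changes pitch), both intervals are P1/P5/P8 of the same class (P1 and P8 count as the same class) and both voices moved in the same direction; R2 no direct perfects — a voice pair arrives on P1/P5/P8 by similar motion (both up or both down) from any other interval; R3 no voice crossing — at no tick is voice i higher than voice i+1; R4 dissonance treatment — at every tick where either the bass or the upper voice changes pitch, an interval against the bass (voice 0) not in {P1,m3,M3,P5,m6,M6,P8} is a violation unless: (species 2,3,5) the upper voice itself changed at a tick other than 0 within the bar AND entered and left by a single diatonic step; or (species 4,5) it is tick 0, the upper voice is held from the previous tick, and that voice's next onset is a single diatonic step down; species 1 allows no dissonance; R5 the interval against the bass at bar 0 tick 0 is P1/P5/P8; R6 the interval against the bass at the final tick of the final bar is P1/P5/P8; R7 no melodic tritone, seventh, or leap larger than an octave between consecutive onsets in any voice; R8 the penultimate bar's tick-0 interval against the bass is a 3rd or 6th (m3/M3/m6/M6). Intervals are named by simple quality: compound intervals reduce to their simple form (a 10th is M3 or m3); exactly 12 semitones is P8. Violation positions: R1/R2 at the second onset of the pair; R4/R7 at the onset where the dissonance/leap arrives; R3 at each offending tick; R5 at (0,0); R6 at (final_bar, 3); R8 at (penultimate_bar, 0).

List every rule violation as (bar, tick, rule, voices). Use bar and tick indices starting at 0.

(3, 0, R4, (0, 1))
(6, 2, R4, (0, 1))
(9, 0, R8, (0, 1))
(10, 0, R2, (0, 1))
(10, 0, R7, (1,))

bar 0: v0=G3 v1=G4 downbeat P8
bar 1: v0=B3 v1=D4 downbeat m3
bar 2: v0=G3 v1=D4 downbeat P5
bar 3: v0=A3 v1=B3 downbeat M2
bar 4: v0=F3 v1=C4 downbeat P5
bar 5: v0=D3 v1=A3 downbeat P5
bar 6: v0=E3 v1=B3 downbeat P5
bar 7: v0=F3 v1=D4 downbeat M6
bar 8: v0=A3 v1=C4 downbeat m3
bar 9: v0=F3 v1=F4 downbeat P8
bar 10: v0=G3 v1=G4 downbeat P8
  -> R4 @ bar 3 tick 0 v(0, 1): A3/B3 M2 untreated
  -> R4 @ bar 6 tick 2 v(0, 1): E3/D4 m7 untreated
  -> R8 @ bar 9 tick 0 v(0, 1): penult P8 not 3rd/6th
  -> R2 @ bar 10 tick 0 v(0, 1): F3/A3 M3 -> G3/G4 P8 similar
  -> R7 @ bar 10 tick 0 v(1,): A3->G4 leap 10st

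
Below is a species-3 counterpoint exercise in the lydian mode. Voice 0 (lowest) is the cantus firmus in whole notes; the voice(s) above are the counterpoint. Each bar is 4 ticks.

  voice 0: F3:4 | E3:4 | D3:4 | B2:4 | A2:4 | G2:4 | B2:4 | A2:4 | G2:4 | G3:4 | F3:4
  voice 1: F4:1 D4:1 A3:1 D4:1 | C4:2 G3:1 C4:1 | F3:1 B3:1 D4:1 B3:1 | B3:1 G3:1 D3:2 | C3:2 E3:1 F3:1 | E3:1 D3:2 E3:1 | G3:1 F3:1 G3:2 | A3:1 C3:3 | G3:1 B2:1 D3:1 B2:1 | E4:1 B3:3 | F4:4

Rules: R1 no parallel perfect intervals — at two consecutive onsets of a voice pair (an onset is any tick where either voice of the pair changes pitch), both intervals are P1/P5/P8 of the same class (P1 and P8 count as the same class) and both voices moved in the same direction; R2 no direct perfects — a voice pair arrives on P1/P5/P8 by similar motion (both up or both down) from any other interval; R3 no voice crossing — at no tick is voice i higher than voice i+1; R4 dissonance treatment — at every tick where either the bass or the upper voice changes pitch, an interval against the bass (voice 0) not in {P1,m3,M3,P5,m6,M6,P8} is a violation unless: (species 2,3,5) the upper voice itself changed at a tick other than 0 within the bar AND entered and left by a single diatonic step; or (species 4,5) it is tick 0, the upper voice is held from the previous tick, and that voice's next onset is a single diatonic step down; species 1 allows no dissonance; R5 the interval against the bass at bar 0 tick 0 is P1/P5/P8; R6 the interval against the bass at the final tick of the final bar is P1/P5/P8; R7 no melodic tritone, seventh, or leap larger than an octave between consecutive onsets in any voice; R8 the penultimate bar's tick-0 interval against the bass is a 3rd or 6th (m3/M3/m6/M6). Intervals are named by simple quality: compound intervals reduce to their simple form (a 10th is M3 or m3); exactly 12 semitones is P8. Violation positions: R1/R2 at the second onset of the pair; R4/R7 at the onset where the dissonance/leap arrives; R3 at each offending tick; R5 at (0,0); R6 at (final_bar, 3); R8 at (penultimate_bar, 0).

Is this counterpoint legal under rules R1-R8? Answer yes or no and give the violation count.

bar 0: v0=F3 v1=F4 (P8)
bar 1: v0=E3 v1=C4 (m6)
bar 2: v0=D3 v1=F3 (m3)
bar 3: v0=B2 v1=B3 (P8)
bar 4: v0=A2 v1=C3 (m3)
bar 5: v0=G2 v1=E3 (M6)
bar 6: v0=B2 v1=G3 (m6)
bar 7: v0=A2 v1=A3 (P8)
bar 8: v0=G2 v1=G3 (P8)
bar 9: v0=G3 v1=E4 (M6)
bar 10: v0=F3 v1=F4 (P8)
  R7 @ bar2.1: F3->B3 leap 6st
  R7 @ bar9.0: B2->E4 leap 17st
  R7 @ bar10.0: B3->F4 leap 6st

No (3 violations)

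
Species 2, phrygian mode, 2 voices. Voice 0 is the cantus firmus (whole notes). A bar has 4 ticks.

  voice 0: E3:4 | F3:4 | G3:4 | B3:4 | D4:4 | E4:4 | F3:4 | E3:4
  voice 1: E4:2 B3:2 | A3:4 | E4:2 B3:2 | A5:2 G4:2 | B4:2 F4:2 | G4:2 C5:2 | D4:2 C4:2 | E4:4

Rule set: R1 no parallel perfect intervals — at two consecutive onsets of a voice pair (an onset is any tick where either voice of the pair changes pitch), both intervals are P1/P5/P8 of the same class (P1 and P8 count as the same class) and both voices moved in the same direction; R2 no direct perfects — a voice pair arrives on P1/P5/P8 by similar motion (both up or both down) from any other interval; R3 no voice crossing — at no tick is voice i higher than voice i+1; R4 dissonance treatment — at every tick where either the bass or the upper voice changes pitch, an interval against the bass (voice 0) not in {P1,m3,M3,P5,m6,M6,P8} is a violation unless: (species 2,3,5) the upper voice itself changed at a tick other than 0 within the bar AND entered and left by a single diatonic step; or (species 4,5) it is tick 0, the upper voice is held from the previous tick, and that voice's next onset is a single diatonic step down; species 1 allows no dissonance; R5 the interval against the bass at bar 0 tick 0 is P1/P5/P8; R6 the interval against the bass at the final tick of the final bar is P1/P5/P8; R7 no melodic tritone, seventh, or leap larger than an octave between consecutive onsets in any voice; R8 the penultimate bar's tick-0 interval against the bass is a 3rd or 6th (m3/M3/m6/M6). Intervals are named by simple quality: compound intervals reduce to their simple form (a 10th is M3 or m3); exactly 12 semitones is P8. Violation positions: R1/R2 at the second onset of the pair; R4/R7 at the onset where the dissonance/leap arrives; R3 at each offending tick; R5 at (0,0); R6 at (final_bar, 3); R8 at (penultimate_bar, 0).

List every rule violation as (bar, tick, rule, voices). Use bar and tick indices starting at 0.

bar 0: v0=E3 v1=E4 downbeat P8
bar 1: v0=F3 v1=A3 downbeat M3
bar 2: v0=G3 v1=E4 downbeat M6
bar 3: v0=B3 v1=A5 downbeat m7
bar 4: v0=D4 v1=B4 downbeat M6
bar 5: v0=E4 v1=G4 downbeat m3
bar 6: v0=F3 v1=D4 downbeat M6
bar 7: v0=E3 v1=E4 downbeat P8
  -> R4 @ bar 3 tick 0 v(0, 1): B3/A5 m7 untreated
  -> R7 @ bar 3 tick 0 v(1,): B3->A5 leap 22st
  -> R7 @ bar 3 tick 2 v(1,): A5->G4 leap 14st
  -> R7 @ bar 4 tick 2 v(1,): B4->F4 leap 6st
  -> R7 @ bar 6 tick 0 v(0,): E4->F3 leap 11st
  -> R7 @ bar 6 tick 0 v(1,): C5->D4 leap 10st

(3, 0, R4, (0, 1))
(3, 0, R7, (1,))
(3, 2, R7, (1,))
(4, 2, R7, (1,))
(6, 0, R7, (0,))
(6, 0, R7, (1,))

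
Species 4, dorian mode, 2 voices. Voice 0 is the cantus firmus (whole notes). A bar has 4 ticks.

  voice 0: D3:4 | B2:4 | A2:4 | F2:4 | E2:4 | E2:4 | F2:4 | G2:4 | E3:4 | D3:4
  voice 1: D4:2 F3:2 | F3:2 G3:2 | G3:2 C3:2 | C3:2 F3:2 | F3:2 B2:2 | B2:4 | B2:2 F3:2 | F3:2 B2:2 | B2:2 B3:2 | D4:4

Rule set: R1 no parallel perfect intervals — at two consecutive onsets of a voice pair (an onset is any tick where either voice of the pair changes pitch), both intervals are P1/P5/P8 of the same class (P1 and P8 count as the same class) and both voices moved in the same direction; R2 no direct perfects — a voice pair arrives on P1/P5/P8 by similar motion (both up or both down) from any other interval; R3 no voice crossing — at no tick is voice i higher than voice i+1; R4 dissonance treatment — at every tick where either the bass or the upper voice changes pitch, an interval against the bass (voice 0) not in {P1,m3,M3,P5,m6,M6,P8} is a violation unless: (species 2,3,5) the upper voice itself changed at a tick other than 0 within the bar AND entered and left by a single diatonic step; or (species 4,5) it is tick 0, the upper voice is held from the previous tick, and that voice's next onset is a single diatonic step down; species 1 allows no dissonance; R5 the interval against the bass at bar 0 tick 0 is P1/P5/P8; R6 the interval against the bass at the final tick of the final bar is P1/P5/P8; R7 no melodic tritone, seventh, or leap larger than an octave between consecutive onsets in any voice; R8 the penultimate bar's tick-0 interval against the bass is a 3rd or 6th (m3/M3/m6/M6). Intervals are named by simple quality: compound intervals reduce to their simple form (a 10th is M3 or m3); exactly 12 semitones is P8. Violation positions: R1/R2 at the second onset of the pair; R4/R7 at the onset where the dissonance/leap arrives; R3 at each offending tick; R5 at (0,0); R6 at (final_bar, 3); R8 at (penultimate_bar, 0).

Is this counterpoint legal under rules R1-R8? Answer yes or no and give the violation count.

No (12 violations)

bar 0: v0=D3 v1=D4 (P8)
bar 1: v0=B2 v1=F3 (TT)
bar 2: v0=A2 v1=G3 (m7)
bar 3: v0=F2 v1=C3 (P5)
bar 4: v0=E2 v1=F3 (m2)
bar 5: v0=E2 v1=B2 (P5)
bar 6: v0=F2 v1=B2 (TT)
bar 7: v0=G2 v1=F3 (m7)
bar 8: v0=E3 v1=B2 (P4)
bar 9: v0=D3 v1=D4 (P8)
  R4 @ bar1.0: B2/F3 TT untreated
  R4 @ bar2.0: A2/G3 m7 untreated
  R4 @ bar4.0: E2/F3 m2 untreated
  R7 @ bar4.2: F3->B2 leap 6st
  R4 @ bar6.0: F2/B2 TT untreated
  R7 @ bar6.2: B2->F3 leap 6st
  R4 @ bar7.0: G2/F3 m7 untreated
  R7 @ bar7.2: F3->B2 leap 6st
  R3 @ bar8.0: E3 above B2
  R4 @ bar8.0: E3/B2 P4 untreated
  R8 @ bar8.0: penult P4 not 3rd/6th
  R3 @ bar8.1: E3 above B2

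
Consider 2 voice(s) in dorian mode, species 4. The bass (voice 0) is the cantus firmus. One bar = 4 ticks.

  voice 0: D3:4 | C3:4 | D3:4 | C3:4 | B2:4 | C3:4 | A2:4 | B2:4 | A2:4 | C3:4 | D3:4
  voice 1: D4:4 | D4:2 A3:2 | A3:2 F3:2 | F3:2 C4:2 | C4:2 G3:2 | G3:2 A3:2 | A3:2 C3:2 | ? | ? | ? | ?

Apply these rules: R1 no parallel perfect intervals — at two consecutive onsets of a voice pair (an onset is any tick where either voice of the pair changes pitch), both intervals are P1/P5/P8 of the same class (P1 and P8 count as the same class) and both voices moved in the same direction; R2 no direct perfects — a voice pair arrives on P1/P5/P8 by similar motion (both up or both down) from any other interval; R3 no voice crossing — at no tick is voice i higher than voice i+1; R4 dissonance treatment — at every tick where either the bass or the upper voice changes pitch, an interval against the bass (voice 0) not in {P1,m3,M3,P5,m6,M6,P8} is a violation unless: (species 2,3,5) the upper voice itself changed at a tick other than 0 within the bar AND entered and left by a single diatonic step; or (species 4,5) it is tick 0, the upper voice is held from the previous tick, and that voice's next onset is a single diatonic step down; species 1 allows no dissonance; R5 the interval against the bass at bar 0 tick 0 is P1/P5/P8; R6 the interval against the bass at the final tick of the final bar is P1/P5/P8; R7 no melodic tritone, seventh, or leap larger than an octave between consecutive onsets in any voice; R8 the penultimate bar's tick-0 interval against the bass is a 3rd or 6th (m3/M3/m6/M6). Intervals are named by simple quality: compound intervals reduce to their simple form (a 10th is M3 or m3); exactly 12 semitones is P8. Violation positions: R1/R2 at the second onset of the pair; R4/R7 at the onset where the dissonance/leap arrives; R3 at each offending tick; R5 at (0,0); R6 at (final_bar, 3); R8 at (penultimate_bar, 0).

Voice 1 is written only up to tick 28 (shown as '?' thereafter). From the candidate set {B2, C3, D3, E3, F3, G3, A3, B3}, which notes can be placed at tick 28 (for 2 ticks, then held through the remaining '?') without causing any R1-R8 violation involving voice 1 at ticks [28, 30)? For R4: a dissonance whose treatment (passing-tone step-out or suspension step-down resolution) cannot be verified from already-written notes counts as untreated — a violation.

B2: legal
C3: violates R4
D3: legal
E3: violates R4
F3: violates R4
G3: legal
A3: violates R4
B3: violates R2,R7

{B2, D3, G3}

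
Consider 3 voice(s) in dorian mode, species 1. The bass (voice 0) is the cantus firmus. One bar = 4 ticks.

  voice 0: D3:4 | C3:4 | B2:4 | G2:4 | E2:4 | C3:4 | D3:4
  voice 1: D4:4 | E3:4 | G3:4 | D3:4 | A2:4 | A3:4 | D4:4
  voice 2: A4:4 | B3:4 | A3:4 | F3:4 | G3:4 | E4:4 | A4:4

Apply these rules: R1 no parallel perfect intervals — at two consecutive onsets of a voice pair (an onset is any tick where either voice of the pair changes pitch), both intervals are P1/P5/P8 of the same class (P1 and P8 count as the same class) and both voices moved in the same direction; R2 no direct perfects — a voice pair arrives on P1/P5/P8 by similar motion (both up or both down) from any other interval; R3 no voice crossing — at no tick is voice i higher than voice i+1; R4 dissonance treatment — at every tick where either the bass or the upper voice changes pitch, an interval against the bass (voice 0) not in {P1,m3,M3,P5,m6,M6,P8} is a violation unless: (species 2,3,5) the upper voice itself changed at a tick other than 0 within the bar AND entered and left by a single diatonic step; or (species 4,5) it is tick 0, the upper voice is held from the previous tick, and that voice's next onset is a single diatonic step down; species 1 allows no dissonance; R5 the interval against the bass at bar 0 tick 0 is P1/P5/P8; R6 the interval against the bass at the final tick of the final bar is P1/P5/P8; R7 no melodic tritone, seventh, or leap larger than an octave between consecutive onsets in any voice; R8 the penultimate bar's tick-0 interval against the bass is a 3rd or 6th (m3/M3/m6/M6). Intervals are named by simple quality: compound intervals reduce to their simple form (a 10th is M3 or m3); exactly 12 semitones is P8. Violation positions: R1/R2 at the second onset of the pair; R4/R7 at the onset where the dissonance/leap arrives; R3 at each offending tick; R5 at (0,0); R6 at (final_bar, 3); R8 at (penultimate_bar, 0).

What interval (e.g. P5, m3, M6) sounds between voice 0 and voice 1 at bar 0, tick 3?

P8

voice 0=D3 voice 1=D4 -> P8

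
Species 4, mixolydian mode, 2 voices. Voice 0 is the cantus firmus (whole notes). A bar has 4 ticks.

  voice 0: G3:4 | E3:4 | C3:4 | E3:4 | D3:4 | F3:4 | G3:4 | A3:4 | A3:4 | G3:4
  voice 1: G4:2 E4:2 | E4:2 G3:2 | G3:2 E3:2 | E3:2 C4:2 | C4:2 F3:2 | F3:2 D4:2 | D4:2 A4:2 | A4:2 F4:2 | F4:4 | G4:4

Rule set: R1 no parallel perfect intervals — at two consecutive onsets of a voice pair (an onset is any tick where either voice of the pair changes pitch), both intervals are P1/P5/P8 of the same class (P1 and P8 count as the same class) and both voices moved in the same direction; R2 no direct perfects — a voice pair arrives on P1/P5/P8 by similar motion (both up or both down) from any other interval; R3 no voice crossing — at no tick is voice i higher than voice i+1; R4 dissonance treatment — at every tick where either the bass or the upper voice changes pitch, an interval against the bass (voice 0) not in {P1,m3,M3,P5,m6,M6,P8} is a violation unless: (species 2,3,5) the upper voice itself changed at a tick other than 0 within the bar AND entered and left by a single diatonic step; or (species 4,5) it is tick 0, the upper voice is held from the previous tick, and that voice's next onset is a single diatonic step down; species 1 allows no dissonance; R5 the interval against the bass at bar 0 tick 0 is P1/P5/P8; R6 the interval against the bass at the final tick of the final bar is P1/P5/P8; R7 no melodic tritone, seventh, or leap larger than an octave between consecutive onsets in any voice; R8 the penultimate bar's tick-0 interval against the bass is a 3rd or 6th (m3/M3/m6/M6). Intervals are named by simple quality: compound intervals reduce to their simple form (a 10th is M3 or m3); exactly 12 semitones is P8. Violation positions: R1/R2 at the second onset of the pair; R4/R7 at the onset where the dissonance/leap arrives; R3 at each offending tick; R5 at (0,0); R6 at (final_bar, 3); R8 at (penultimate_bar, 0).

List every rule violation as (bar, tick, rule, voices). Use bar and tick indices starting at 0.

(4, 0, R4, (0, 1))
(6, 2, R4, (0, 1))

bar 0: v0=G3 v1=G4 downbeat P8
bar 1: v0=E3 v1=E4 downbeat P8
bar 2: v0=C3 v1=G3 downbeat P5
bar 3: v0=E3 v1=E3 downbeat P1
bar 4: v0=D3 v1=C4 downbeat m7
bar 5: v0=F3 v1=F3 downbeat P1
bar 6: v0=G3 v1=D4 downbeat P5
bar 7: v0=A3 v1=A4 downbeat P8
bar 8: v0=A3 v1=F4 downbeat m6
bar 9: v0=G3 v1=G4 downbeat P8
  -> R4 @ bar 4 tick 0 v(0, 1): D3/C4 m7 untreated
  -> R4 @ bar 6 tick 2 v(0, 1): G3/A4 M2 untreated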